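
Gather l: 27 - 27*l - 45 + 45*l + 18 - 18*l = 0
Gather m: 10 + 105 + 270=385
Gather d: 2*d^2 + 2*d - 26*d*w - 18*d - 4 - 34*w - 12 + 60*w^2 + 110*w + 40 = 2*d^2 + d*(-26*w - 16) + 60*w^2 + 76*w + 24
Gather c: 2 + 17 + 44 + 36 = 99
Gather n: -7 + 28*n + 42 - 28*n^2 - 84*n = -28*n^2 - 56*n + 35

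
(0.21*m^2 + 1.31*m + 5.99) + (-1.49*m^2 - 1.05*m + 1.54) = -1.28*m^2 + 0.26*m + 7.53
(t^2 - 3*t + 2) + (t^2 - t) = 2*t^2 - 4*t + 2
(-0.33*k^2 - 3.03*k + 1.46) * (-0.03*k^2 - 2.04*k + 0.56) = 0.0099*k^4 + 0.7641*k^3 + 5.9526*k^2 - 4.6752*k + 0.8176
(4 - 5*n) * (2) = 8 - 10*n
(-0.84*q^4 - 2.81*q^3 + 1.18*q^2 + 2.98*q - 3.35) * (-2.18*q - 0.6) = 1.8312*q^5 + 6.6298*q^4 - 0.8864*q^3 - 7.2044*q^2 + 5.515*q + 2.01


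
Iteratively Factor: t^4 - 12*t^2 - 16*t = (t)*(t^3 - 12*t - 16) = t*(t + 2)*(t^2 - 2*t - 8) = t*(t - 4)*(t + 2)*(t + 2)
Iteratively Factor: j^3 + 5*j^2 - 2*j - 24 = (j + 3)*(j^2 + 2*j - 8) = (j - 2)*(j + 3)*(j + 4)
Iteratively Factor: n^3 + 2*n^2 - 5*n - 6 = (n + 1)*(n^2 + n - 6) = (n - 2)*(n + 1)*(n + 3)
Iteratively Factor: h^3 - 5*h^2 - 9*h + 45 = (h - 3)*(h^2 - 2*h - 15) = (h - 5)*(h - 3)*(h + 3)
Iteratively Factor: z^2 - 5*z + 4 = (z - 4)*(z - 1)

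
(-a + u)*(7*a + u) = -7*a^2 + 6*a*u + u^2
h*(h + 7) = h^2 + 7*h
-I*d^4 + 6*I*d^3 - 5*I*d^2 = d^2*(d - 5)*(-I*d + I)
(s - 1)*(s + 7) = s^2 + 6*s - 7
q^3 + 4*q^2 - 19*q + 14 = (q - 2)*(q - 1)*(q + 7)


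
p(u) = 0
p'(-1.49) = 0.00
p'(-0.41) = 0.00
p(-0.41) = 0.00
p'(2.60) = 0.00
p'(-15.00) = 0.00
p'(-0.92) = 0.00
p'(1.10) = 0.00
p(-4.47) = 0.00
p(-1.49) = 0.00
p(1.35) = 0.00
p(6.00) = 0.00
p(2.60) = 0.00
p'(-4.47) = 0.00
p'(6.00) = 0.00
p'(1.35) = 0.00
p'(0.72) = 0.00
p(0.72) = 0.00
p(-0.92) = 0.00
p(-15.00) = 0.00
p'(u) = 0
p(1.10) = 0.00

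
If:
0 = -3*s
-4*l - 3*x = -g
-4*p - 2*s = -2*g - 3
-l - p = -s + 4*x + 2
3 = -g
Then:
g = -3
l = -33/52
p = -3/4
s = 0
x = -2/13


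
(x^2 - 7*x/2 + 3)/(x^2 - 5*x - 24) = (-x^2 + 7*x/2 - 3)/(-x^2 + 5*x + 24)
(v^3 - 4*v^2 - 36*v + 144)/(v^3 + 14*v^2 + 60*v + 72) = (v^2 - 10*v + 24)/(v^2 + 8*v + 12)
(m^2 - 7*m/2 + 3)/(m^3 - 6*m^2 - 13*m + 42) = (m - 3/2)/(m^2 - 4*m - 21)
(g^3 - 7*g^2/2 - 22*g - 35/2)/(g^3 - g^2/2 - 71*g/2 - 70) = (g + 1)/(g + 4)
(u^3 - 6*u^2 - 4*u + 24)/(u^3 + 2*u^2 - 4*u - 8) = (u - 6)/(u + 2)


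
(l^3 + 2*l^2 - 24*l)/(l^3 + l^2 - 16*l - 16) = l*(l + 6)/(l^2 + 5*l + 4)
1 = 1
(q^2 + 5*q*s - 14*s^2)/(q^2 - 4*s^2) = (q + 7*s)/(q + 2*s)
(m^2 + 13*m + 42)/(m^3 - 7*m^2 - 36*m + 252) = (m + 7)/(m^2 - 13*m + 42)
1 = 1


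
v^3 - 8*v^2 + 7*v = v*(v - 7)*(v - 1)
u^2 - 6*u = u*(u - 6)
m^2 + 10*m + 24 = (m + 4)*(m + 6)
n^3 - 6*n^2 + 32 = (n - 4)^2*(n + 2)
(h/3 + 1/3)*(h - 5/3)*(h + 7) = h^3/3 + 19*h^2/9 - 19*h/9 - 35/9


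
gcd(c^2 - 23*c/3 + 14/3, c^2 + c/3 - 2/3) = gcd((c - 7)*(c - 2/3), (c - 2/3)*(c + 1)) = c - 2/3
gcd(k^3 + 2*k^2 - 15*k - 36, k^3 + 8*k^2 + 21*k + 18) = k^2 + 6*k + 9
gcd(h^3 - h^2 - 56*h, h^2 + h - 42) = h + 7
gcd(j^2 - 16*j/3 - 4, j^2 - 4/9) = j + 2/3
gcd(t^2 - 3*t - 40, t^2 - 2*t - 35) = t + 5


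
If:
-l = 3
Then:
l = -3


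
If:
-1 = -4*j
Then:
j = 1/4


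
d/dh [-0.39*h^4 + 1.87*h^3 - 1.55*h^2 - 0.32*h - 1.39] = -1.56*h^3 + 5.61*h^2 - 3.1*h - 0.32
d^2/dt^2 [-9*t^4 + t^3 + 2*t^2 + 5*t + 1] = -108*t^2 + 6*t + 4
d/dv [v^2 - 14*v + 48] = 2*v - 14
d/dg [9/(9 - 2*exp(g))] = 18*exp(g)/(2*exp(g) - 9)^2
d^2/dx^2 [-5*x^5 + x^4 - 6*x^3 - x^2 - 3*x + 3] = -100*x^3 + 12*x^2 - 36*x - 2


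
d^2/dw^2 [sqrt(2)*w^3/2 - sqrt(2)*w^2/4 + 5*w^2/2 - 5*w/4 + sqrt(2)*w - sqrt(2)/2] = 3*sqrt(2)*w - sqrt(2)/2 + 5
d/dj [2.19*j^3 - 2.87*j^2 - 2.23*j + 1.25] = 6.57*j^2 - 5.74*j - 2.23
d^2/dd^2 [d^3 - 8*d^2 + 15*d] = 6*d - 16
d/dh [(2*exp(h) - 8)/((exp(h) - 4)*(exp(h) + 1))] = -2*exp(h)/(exp(2*h) + 2*exp(h) + 1)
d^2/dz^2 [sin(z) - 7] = -sin(z)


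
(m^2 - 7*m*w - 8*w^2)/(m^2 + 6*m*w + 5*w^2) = (m - 8*w)/(m + 5*w)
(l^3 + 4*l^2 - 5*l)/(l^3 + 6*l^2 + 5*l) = (l - 1)/(l + 1)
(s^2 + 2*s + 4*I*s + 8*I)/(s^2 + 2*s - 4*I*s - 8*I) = (s + 4*I)/(s - 4*I)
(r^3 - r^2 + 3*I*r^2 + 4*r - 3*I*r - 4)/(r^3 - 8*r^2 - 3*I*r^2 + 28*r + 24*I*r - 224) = (r^2 - r*(1 + I) + I)/(r^2 - r*(8 + 7*I) + 56*I)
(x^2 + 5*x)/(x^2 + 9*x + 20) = x/(x + 4)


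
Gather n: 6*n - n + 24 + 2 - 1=5*n + 25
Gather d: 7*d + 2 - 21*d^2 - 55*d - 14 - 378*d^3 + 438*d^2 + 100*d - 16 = -378*d^3 + 417*d^2 + 52*d - 28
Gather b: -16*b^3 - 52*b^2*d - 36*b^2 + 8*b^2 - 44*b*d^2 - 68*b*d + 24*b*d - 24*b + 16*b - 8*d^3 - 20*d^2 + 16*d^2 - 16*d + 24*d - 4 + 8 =-16*b^3 + b^2*(-52*d - 28) + b*(-44*d^2 - 44*d - 8) - 8*d^3 - 4*d^2 + 8*d + 4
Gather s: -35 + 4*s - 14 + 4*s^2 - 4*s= 4*s^2 - 49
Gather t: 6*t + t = 7*t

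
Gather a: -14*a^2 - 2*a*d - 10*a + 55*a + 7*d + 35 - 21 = -14*a^2 + a*(45 - 2*d) + 7*d + 14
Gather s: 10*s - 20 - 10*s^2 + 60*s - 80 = -10*s^2 + 70*s - 100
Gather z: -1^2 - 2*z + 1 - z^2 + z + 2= -z^2 - z + 2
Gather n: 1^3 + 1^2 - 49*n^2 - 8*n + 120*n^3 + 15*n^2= 120*n^3 - 34*n^2 - 8*n + 2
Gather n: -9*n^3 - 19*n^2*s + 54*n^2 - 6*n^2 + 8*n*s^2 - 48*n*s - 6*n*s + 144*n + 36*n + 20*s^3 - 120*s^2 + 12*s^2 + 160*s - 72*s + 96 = -9*n^3 + n^2*(48 - 19*s) + n*(8*s^2 - 54*s + 180) + 20*s^3 - 108*s^2 + 88*s + 96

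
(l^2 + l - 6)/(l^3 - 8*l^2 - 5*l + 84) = (l - 2)/(l^2 - 11*l + 28)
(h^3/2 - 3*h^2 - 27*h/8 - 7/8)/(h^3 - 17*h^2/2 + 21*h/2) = (h^2 + h + 1/4)/(h*(2*h - 3))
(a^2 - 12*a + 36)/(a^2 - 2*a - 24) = (a - 6)/(a + 4)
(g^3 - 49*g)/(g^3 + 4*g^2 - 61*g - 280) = g*(g - 7)/(g^2 - 3*g - 40)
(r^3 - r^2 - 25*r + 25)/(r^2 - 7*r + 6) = (r^2 - 25)/(r - 6)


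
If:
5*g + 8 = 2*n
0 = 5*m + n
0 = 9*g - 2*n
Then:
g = 2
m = -9/5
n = 9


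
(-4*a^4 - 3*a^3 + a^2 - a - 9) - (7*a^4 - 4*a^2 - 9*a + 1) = -11*a^4 - 3*a^3 + 5*a^2 + 8*a - 10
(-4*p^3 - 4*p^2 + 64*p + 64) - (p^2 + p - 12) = -4*p^3 - 5*p^2 + 63*p + 76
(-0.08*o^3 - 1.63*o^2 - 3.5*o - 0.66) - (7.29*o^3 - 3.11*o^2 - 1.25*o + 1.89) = -7.37*o^3 + 1.48*o^2 - 2.25*o - 2.55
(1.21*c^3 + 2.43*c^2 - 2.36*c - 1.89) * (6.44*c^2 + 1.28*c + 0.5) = 7.7924*c^5 + 17.198*c^4 - 11.483*c^3 - 13.9774*c^2 - 3.5992*c - 0.945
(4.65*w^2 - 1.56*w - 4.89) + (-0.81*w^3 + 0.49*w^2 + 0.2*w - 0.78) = -0.81*w^3 + 5.14*w^2 - 1.36*w - 5.67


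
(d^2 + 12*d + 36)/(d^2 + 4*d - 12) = (d + 6)/(d - 2)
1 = 1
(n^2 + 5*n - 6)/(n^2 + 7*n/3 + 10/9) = 9*(n^2 + 5*n - 6)/(9*n^2 + 21*n + 10)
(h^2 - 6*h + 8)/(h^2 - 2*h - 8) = (h - 2)/(h + 2)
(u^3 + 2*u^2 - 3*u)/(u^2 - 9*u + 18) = u*(u^2 + 2*u - 3)/(u^2 - 9*u + 18)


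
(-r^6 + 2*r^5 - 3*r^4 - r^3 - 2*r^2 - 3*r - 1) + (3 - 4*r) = -r^6 + 2*r^5 - 3*r^4 - r^3 - 2*r^2 - 7*r + 2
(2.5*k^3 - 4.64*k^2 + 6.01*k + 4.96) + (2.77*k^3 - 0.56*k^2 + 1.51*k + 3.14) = 5.27*k^3 - 5.2*k^2 + 7.52*k + 8.1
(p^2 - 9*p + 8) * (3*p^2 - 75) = 3*p^4 - 27*p^3 - 51*p^2 + 675*p - 600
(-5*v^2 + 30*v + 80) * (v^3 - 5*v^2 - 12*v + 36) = -5*v^5 + 55*v^4 - 10*v^3 - 940*v^2 + 120*v + 2880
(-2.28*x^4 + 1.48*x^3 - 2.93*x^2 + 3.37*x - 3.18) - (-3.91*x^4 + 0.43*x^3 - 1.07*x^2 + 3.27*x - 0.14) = 1.63*x^4 + 1.05*x^3 - 1.86*x^2 + 0.1*x - 3.04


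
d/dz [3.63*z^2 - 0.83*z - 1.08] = 7.26*z - 0.83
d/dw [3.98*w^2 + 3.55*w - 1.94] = 7.96*w + 3.55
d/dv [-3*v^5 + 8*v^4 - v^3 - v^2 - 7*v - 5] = -15*v^4 + 32*v^3 - 3*v^2 - 2*v - 7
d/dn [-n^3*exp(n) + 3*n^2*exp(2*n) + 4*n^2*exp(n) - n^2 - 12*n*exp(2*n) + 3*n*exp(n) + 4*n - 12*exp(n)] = -n^3*exp(n) + 6*n^2*exp(2*n) + n^2*exp(n) - 18*n*exp(2*n) + 11*n*exp(n) - 2*n - 12*exp(2*n) - 9*exp(n) + 4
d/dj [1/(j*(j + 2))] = 2*(-j - 1)/(j^2*(j^2 + 4*j + 4))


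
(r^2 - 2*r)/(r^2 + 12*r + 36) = r*(r - 2)/(r^2 + 12*r + 36)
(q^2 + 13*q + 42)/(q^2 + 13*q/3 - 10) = 3*(q + 7)/(3*q - 5)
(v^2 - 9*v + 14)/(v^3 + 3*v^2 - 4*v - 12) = (v - 7)/(v^2 + 5*v + 6)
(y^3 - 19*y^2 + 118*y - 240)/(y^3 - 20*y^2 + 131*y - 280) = (y - 6)/(y - 7)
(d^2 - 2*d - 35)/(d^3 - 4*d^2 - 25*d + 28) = (d + 5)/(d^2 + 3*d - 4)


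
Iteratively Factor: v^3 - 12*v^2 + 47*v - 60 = (v - 3)*(v^2 - 9*v + 20) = (v - 5)*(v - 3)*(v - 4)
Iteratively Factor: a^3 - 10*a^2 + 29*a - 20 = (a - 1)*(a^2 - 9*a + 20) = (a - 5)*(a - 1)*(a - 4)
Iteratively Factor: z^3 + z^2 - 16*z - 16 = (z + 1)*(z^2 - 16) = (z - 4)*(z + 1)*(z + 4)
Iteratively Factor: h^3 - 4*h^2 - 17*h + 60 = (h + 4)*(h^2 - 8*h + 15) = (h - 5)*(h + 4)*(h - 3)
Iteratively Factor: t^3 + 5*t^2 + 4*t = (t + 4)*(t^2 + t) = (t + 1)*(t + 4)*(t)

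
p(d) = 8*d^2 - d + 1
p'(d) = 16*d - 1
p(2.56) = 50.87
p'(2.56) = 39.96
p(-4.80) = 190.12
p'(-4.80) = -77.80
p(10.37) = 850.93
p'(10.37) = 164.92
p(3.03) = 71.42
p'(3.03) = 47.48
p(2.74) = 58.32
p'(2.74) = 42.84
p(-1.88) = 31.16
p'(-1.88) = -31.08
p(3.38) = 89.02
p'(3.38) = 53.08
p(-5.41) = 240.55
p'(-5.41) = -87.56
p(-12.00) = 1165.00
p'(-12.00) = -193.00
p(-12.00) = 1165.00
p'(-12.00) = -193.00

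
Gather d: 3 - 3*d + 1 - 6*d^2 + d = -6*d^2 - 2*d + 4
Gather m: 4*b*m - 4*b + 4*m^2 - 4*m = -4*b + 4*m^2 + m*(4*b - 4)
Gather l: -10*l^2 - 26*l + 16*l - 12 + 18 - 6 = -10*l^2 - 10*l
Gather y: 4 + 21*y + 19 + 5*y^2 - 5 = 5*y^2 + 21*y + 18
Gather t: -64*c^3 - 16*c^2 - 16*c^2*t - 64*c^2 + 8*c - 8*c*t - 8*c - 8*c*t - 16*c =-64*c^3 - 80*c^2 - 16*c + t*(-16*c^2 - 16*c)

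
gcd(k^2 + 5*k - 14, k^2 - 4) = k - 2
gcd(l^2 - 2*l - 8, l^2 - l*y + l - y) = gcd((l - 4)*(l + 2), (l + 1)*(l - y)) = 1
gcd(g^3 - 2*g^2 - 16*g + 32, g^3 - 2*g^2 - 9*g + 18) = g - 2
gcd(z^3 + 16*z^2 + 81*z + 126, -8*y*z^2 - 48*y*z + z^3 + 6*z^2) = z + 6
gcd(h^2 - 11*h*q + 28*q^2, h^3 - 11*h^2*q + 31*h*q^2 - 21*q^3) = -h + 7*q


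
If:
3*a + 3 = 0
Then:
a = -1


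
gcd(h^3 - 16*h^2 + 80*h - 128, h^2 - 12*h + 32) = h^2 - 12*h + 32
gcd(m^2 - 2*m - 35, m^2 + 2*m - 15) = m + 5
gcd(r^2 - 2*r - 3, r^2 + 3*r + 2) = r + 1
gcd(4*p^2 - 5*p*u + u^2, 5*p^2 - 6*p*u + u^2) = p - u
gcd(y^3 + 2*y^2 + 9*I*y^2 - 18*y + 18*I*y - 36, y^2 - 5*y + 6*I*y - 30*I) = y + 6*I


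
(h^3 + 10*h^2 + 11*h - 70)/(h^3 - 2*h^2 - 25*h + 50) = (h + 7)/(h - 5)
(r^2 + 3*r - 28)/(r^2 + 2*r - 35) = (r - 4)/(r - 5)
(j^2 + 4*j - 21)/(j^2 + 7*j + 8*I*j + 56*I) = (j - 3)/(j + 8*I)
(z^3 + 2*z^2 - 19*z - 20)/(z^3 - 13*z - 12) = (z + 5)/(z + 3)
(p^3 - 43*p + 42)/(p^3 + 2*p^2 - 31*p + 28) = (p - 6)/(p - 4)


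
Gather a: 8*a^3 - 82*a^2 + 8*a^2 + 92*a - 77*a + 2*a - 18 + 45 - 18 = 8*a^3 - 74*a^2 + 17*a + 9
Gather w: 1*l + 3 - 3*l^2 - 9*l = -3*l^2 - 8*l + 3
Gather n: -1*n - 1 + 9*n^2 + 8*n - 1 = 9*n^2 + 7*n - 2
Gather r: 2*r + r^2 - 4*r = r^2 - 2*r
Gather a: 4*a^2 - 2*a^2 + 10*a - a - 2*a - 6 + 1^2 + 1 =2*a^2 + 7*a - 4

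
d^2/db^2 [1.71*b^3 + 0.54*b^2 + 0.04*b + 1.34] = 10.26*b + 1.08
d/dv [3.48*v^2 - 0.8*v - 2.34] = 6.96*v - 0.8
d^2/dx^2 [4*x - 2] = 0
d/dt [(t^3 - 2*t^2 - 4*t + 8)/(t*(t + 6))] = (t^4 + 12*t^3 - 8*t^2 - 16*t - 48)/(t^2*(t^2 + 12*t + 36))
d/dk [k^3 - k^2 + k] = 3*k^2 - 2*k + 1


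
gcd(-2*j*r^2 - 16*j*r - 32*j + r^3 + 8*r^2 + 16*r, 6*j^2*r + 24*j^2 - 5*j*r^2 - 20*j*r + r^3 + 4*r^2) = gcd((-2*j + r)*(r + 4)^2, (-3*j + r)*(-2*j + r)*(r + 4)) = -2*j*r - 8*j + r^2 + 4*r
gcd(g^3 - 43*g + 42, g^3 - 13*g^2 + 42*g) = g - 6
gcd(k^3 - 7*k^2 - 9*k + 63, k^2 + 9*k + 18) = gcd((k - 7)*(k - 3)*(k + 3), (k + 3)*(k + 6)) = k + 3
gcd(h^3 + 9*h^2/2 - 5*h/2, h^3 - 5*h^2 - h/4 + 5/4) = h - 1/2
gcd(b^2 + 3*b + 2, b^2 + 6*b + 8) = b + 2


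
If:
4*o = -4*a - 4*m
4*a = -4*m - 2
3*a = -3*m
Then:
No Solution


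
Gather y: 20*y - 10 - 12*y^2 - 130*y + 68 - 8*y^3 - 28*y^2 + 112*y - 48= -8*y^3 - 40*y^2 + 2*y + 10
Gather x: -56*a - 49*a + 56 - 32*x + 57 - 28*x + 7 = -105*a - 60*x + 120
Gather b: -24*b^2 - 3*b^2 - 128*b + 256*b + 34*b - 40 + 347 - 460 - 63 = -27*b^2 + 162*b - 216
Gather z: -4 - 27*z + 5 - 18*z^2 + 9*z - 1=-18*z^2 - 18*z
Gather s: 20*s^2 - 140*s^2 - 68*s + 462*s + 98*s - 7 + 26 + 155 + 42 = -120*s^2 + 492*s + 216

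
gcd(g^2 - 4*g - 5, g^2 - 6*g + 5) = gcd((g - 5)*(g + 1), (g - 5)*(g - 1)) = g - 5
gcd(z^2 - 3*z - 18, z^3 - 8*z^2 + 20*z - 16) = 1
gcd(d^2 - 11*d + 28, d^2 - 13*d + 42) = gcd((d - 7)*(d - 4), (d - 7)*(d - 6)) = d - 7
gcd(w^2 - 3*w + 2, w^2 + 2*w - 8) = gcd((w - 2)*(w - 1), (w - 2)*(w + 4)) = w - 2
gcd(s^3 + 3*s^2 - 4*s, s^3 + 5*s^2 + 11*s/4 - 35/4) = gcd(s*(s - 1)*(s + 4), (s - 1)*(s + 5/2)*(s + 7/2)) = s - 1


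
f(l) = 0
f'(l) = 0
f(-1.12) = 0.00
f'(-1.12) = 0.00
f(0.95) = 0.00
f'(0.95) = 0.00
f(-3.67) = 0.00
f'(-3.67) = 0.00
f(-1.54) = 0.00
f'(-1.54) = 0.00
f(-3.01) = 0.00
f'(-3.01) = 0.00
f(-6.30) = 0.00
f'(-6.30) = 0.00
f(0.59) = 0.00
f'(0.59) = 0.00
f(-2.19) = 0.00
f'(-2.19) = 0.00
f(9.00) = 0.00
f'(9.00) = 0.00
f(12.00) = 0.00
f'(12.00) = 0.00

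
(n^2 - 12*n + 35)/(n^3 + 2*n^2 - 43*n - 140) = (n - 5)/(n^2 + 9*n + 20)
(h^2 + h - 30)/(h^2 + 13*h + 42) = (h - 5)/(h + 7)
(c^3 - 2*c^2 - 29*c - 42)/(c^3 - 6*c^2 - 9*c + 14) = (c + 3)/(c - 1)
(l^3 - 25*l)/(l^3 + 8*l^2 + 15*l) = (l - 5)/(l + 3)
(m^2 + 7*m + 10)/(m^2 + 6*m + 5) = (m + 2)/(m + 1)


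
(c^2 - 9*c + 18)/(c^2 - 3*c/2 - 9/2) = 2*(c - 6)/(2*c + 3)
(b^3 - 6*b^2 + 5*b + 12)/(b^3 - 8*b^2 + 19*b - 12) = (b + 1)/(b - 1)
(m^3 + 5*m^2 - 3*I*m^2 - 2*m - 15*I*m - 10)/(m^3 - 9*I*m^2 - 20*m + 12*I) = (m + 5)/(m - 6*I)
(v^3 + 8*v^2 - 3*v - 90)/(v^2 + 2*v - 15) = v + 6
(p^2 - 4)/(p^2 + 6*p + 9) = (p^2 - 4)/(p^2 + 6*p + 9)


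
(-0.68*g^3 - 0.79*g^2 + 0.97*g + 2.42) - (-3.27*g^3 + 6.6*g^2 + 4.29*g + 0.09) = 2.59*g^3 - 7.39*g^2 - 3.32*g + 2.33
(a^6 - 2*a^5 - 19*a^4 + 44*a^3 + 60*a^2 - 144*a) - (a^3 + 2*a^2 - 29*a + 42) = a^6 - 2*a^5 - 19*a^4 + 43*a^3 + 58*a^2 - 115*a - 42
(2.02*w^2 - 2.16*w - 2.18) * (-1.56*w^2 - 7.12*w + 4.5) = -3.1512*w^4 - 11.0128*w^3 + 27.87*w^2 + 5.8016*w - 9.81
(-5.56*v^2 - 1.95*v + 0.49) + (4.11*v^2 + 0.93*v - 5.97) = -1.45*v^2 - 1.02*v - 5.48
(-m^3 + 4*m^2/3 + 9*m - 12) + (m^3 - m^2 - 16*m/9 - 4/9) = m^2/3 + 65*m/9 - 112/9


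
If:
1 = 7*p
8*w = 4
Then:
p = 1/7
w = 1/2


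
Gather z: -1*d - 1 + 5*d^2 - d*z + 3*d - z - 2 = 5*d^2 + 2*d + z*(-d - 1) - 3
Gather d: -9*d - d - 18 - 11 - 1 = -10*d - 30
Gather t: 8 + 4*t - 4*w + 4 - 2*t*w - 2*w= t*(4 - 2*w) - 6*w + 12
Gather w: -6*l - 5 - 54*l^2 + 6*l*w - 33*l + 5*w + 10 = -54*l^2 - 39*l + w*(6*l + 5) + 5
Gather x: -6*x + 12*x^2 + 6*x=12*x^2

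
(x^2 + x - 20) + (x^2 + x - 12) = 2*x^2 + 2*x - 32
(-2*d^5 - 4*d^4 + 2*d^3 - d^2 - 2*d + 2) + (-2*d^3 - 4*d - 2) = -2*d^5 - 4*d^4 - d^2 - 6*d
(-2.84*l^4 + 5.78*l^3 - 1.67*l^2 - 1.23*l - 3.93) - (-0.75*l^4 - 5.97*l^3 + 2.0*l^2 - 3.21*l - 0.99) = -2.09*l^4 + 11.75*l^3 - 3.67*l^2 + 1.98*l - 2.94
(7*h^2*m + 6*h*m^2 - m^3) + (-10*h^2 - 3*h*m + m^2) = 7*h^2*m - 10*h^2 + 6*h*m^2 - 3*h*m - m^3 + m^2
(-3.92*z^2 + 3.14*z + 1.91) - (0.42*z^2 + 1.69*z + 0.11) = -4.34*z^2 + 1.45*z + 1.8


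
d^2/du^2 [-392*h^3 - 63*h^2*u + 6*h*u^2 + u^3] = 12*h + 6*u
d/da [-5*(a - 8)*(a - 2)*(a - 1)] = -15*a^2 + 110*a - 130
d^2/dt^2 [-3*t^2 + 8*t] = -6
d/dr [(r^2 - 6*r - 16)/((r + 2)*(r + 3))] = 11/(r^2 + 6*r + 9)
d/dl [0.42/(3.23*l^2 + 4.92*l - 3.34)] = (-2.7132*l - 2.0664)/(3.23*l^2 + 4.92*l - 3.34)^2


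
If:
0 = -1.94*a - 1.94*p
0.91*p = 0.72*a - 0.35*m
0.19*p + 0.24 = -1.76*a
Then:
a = -0.15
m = -0.71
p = 0.15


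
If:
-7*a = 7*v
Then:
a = -v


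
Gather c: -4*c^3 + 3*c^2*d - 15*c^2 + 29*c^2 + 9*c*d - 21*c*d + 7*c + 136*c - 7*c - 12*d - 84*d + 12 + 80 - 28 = -4*c^3 + c^2*(3*d + 14) + c*(136 - 12*d) - 96*d + 64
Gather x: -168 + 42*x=42*x - 168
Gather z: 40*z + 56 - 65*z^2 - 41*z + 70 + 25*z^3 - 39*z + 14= 25*z^3 - 65*z^2 - 40*z + 140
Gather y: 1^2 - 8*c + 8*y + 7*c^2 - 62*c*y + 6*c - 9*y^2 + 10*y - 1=7*c^2 - 2*c - 9*y^2 + y*(18 - 62*c)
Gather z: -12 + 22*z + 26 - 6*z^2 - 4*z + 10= -6*z^2 + 18*z + 24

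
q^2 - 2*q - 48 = (q - 8)*(q + 6)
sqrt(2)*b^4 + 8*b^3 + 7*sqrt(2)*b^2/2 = b^2*(b + 7*sqrt(2)/2)*(sqrt(2)*b + 1)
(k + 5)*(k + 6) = k^2 + 11*k + 30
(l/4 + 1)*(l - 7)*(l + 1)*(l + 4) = l^4/4 + l^3/2 - 39*l^2/4 - 38*l - 28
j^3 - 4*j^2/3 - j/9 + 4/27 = (j - 4/3)*(j - 1/3)*(j + 1/3)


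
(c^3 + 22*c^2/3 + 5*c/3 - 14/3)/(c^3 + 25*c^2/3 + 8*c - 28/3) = (c + 1)/(c + 2)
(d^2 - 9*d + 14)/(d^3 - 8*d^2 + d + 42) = (d - 2)/(d^2 - d - 6)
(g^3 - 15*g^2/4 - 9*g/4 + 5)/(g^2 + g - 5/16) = 4*(g^2 - 5*g + 4)/(4*g - 1)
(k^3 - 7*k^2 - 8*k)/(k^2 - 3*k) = (k^2 - 7*k - 8)/(k - 3)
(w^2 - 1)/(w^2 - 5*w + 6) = (w^2 - 1)/(w^2 - 5*w + 6)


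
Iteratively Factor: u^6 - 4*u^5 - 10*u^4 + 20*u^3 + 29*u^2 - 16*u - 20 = (u - 1)*(u^5 - 3*u^4 - 13*u^3 + 7*u^2 + 36*u + 20) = (u - 2)*(u - 1)*(u^4 - u^3 - 15*u^2 - 23*u - 10) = (u - 2)*(u - 1)*(u + 2)*(u^3 - 3*u^2 - 9*u - 5) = (u - 2)*(u - 1)*(u + 1)*(u + 2)*(u^2 - 4*u - 5) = (u - 2)*(u - 1)*(u + 1)^2*(u + 2)*(u - 5)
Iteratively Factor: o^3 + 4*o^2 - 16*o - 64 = (o + 4)*(o^2 - 16) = (o + 4)^2*(o - 4)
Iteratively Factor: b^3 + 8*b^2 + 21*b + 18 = (b + 3)*(b^2 + 5*b + 6) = (b + 2)*(b + 3)*(b + 3)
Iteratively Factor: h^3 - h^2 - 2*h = (h + 1)*(h^2 - 2*h) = h*(h + 1)*(h - 2)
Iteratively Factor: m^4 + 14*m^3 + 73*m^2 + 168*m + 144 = (m + 4)*(m^3 + 10*m^2 + 33*m + 36) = (m + 4)^2*(m^2 + 6*m + 9) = (m + 3)*(m + 4)^2*(m + 3)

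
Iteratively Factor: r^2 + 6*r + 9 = (r + 3)*(r + 3)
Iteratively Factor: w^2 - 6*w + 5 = (w - 1)*(w - 5)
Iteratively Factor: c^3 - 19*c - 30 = (c + 3)*(c^2 - 3*c - 10) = (c + 2)*(c + 3)*(c - 5)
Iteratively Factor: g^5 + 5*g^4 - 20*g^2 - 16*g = (g + 2)*(g^4 + 3*g^3 - 6*g^2 - 8*g) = (g - 2)*(g + 2)*(g^3 + 5*g^2 + 4*g) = g*(g - 2)*(g + 2)*(g^2 + 5*g + 4) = g*(g - 2)*(g + 2)*(g + 4)*(g + 1)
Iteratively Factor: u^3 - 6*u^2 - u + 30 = (u - 3)*(u^2 - 3*u - 10) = (u - 5)*(u - 3)*(u + 2)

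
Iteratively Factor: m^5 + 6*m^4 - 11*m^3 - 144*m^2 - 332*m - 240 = (m + 2)*(m^4 + 4*m^3 - 19*m^2 - 106*m - 120) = (m + 2)*(m + 4)*(m^3 - 19*m - 30) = (m + 2)*(m + 3)*(m + 4)*(m^2 - 3*m - 10) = (m - 5)*(m + 2)*(m + 3)*(m + 4)*(m + 2)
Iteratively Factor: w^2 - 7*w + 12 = (w - 3)*(w - 4)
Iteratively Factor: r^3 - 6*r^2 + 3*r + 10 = (r + 1)*(r^2 - 7*r + 10) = (r - 2)*(r + 1)*(r - 5)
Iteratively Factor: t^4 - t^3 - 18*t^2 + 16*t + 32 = (t + 1)*(t^3 - 2*t^2 - 16*t + 32) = (t + 1)*(t + 4)*(t^2 - 6*t + 8) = (t - 2)*(t + 1)*(t + 4)*(t - 4)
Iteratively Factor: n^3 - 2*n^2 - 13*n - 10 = (n + 1)*(n^2 - 3*n - 10) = (n - 5)*(n + 1)*(n + 2)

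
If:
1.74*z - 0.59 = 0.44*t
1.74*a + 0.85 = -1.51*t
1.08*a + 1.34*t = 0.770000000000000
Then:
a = -3.28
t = 3.22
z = 1.15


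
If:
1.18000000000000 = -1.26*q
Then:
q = -0.94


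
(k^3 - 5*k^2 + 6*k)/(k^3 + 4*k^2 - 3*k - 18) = k*(k - 3)/(k^2 + 6*k + 9)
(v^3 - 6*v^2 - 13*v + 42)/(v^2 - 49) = (v^2 + v - 6)/(v + 7)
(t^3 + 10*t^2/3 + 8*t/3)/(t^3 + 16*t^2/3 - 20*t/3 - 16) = t*(t + 2)/(t^2 + 4*t - 12)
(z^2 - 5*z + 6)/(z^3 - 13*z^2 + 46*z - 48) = 1/(z - 8)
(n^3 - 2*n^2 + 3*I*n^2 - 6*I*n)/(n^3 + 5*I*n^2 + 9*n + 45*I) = n*(n - 2)/(n^2 + 2*I*n + 15)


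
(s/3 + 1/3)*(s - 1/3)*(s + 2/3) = s^3/3 + 4*s^2/9 + s/27 - 2/27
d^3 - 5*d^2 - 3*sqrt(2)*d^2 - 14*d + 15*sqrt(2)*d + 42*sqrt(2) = (d - 7)*(d + 2)*(d - 3*sqrt(2))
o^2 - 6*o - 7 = (o - 7)*(o + 1)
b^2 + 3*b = b*(b + 3)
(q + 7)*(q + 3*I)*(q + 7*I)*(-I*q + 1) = -I*q^4 + 11*q^3 - 7*I*q^3 + 77*q^2 + 31*I*q^2 - 21*q + 217*I*q - 147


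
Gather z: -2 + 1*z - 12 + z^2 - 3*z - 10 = z^2 - 2*z - 24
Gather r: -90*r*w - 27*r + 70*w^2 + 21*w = r*(-90*w - 27) + 70*w^2 + 21*w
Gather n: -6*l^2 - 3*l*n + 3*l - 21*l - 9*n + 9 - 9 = -6*l^2 - 18*l + n*(-3*l - 9)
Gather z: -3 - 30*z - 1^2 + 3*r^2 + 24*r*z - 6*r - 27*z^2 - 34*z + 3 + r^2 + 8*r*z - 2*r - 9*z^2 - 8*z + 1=4*r^2 - 8*r - 36*z^2 + z*(32*r - 72)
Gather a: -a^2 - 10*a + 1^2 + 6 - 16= -a^2 - 10*a - 9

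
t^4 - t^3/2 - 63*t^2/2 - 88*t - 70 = (t - 7)*(t + 2)^2*(t + 5/2)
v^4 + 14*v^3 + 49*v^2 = v^2*(v + 7)^2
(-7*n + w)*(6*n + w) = -42*n^2 - n*w + w^2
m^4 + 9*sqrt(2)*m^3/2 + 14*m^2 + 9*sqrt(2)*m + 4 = (m + sqrt(2)/2)*(m + sqrt(2))^2*(m + 2*sqrt(2))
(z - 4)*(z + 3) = z^2 - z - 12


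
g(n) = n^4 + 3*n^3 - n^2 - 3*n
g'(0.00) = -3.00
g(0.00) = 0.00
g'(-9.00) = -2172.00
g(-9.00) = 4320.00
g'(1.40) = 22.82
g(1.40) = 5.91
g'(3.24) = 221.05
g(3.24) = 192.02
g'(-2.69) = -10.36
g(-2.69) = -5.20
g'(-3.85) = -90.16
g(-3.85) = 45.23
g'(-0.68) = 1.26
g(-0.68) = 0.85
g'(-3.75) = -79.88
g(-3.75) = 36.74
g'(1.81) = 46.58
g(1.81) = 19.82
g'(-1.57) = 6.84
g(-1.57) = -3.29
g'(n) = 4*n^3 + 9*n^2 - 2*n - 3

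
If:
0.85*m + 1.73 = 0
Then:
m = -2.04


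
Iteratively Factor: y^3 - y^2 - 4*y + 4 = (y + 2)*(y^2 - 3*y + 2) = (y - 1)*(y + 2)*(y - 2)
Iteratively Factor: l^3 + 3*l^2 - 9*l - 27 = (l - 3)*(l^2 + 6*l + 9) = (l - 3)*(l + 3)*(l + 3)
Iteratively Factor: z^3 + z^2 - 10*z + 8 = (z - 2)*(z^2 + 3*z - 4) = (z - 2)*(z - 1)*(z + 4)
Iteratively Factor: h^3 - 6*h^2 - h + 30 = (h - 5)*(h^2 - h - 6) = (h - 5)*(h + 2)*(h - 3)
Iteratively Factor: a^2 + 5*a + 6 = (a + 3)*(a + 2)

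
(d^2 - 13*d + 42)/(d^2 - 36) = (d - 7)/(d + 6)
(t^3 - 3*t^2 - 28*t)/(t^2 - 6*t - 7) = t*(t + 4)/(t + 1)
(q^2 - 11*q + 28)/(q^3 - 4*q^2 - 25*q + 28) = (q - 4)/(q^2 + 3*q - 4)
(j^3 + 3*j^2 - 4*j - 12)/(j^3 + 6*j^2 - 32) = (j^2 + 5*j + 6)/(j^2 + 8*j + 16)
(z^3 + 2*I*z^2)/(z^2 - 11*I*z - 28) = z^2*(z + 2*I)/(z^2 - 11*I*z - 28)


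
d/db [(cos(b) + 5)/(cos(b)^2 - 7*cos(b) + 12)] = (cos(b)^2 + 10*cos(b) - 47)*sin(b)/(cos(b)^2 - 7*cos(b) + 12)^2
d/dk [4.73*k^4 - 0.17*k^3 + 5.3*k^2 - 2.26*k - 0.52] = 18.92*k^3 - 0.51*k^2 + 10.6*k - 2.26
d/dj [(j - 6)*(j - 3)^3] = (j - 3)^2*(4*j - 21)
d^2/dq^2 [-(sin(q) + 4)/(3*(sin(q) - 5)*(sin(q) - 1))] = (sin(q)^4 + 23*sin(q)^3 - 81*sin(q)^2 - 11*sin(q) + 308)/(3*(sin(q) - 5)^3*(sin(q) - 1)^2)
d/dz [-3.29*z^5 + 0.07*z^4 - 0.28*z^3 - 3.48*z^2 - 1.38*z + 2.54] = -16.45*z^4 + 0.28*z^3 - 0.84*z^2 - 6.96*z - 1.38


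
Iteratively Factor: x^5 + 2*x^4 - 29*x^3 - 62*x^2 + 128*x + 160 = (x + 4)*(x^4 - 2*x^3 - 21*x^2 + 22*x + 40) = (x + 4)^2*(x^3 - 6*x^2 + 3*x + 10) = (x - 2)*(x + 4)^2*(x^2 - 4*x - 5) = (x - 5)*(x - 2)*(x + 4)^2*(x + 1)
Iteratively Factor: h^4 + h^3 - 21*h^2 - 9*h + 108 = (h + 4)*(h^3 - 3*h^2 - 9*h + 27) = (h - 3)*(h + 4)*(h^2 - 9) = (h - 3)^2*(h + 4)*(h + 3)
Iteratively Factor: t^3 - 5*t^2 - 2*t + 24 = (t + 2)*(t^2 - 7*t + 12) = (t - 3)*(t + 2)*(t - 4)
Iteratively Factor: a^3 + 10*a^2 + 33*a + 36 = (a + 3)*(a^2 + 7*a + 12) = (a + 3)*(a + 4)*(a + 3)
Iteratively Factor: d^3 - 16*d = (d - 4)*(d^2 + 4*d) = d*(d - 4)*(d + 4)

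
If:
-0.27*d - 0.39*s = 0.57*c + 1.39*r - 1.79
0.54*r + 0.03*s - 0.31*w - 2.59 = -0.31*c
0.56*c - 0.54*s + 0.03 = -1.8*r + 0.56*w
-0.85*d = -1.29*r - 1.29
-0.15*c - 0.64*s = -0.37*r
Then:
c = -196.76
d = 73.12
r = 47.18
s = 73.39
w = -115.83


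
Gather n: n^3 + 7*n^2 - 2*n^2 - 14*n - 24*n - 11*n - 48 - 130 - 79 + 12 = n^3 + 5*n^2 - 49*n - 245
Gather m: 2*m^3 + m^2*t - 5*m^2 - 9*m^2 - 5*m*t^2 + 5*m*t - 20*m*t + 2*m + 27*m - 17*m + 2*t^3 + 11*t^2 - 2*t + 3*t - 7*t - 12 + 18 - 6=2*m^3 + m^2*(t - 14) + m*(-5*t^2 - 15*t + 12) + 2*t^3 + 11*t^2 - 6*t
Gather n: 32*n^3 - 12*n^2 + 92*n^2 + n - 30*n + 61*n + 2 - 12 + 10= 32*n^3 + 80*n^2 + 32*n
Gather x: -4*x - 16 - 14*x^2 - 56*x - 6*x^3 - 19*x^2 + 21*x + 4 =-6*x^3 - 33*x^2 - 39*x - 12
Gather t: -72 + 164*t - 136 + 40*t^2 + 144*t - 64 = 40*t^2 + 308*t - 272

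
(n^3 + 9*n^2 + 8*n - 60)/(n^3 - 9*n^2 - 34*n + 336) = (n^2 + 3*n - 10)/(n^2 - 15*n + 56)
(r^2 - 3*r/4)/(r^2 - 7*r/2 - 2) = r*(3 - 4*r)/(2*(-2*r^2 + 7*r + 4))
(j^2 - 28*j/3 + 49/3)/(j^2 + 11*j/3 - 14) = (j - 7)/(j + 6)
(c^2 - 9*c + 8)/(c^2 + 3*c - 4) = (c - 8)/(c + 4)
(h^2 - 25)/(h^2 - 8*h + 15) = (h + 5)/(h - 3)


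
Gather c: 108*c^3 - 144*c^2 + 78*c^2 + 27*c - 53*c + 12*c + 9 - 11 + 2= 108*c^3 - 66*c^2 - 14*c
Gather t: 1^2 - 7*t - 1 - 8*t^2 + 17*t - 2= -8*t^2 + 10*t - 2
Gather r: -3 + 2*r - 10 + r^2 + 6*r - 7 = r^2 + 8*r - 20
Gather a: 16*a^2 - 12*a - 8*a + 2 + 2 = 16*a^2 - 20*a + 4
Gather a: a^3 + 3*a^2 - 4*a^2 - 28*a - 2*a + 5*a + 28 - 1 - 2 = a^3 - a^2 - 25*a + 25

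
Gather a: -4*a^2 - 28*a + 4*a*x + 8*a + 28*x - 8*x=-4*a^2 + a*(4*x - 20) + 20*x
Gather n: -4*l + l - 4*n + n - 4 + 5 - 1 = -3*l - 3*n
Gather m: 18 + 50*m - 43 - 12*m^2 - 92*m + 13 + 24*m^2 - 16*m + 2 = 12*m^2 - 58*m - 10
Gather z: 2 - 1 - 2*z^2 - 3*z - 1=-2*z^2 - 3*z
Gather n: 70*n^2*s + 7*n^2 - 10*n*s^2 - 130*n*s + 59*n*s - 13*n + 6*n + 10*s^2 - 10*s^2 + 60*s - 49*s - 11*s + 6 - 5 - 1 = n^2*(70*s + 7) + n*(-10*s^2 - 71*s - 7)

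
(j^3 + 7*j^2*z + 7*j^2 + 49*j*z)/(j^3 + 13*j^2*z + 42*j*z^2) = (j + 7)/(j + 6*z)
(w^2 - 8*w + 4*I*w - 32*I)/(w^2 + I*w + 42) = (w^2 + 4*w*(-2 + I) - 32*I)/(w^2 + I*w + 42)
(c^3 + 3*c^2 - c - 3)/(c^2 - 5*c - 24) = (c^2 - 1)/(c - 8)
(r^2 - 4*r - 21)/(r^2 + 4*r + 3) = (r - 7)/(r + 1)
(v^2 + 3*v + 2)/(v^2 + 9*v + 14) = (v + 1)/(v + 7)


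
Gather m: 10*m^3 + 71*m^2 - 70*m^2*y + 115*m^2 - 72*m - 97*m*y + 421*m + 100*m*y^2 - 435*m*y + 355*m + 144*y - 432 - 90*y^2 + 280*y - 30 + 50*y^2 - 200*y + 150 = 10*m^3 + m^2*(186 - 70*y) + m*(100*y^2 - 532*y + 704) - 40*y^2 + 224*y - 312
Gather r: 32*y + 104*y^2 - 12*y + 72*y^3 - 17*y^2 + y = 72*y^3 + 87*y^2 + 21*y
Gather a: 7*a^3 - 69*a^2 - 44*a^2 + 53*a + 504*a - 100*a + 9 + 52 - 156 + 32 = 7*a^3 - 113*a^2 + 457*a - 63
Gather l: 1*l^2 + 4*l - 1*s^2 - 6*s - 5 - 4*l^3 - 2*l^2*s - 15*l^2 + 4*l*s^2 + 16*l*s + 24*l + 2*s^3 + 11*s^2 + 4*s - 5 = -4*l^3 + l^2*(-2*s - 14) + l*(4*s^2 + 16*s + 28) + 2*s^3 + 10*s^2 - 2*s - 10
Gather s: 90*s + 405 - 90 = 90*s + 315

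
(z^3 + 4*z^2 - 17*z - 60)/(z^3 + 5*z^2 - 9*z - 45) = (z - 4)/(z - 3)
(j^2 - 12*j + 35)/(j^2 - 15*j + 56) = (j - 5)/(j - 8)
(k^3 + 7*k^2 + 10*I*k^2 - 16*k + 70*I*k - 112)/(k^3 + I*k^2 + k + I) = (k^3 + k^2*(7 + 10*I) + k*(-16 + 70*I) - 112)/(k^3 + I*k^2 + k + I)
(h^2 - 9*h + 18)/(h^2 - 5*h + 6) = (h - 6)/(h - 2)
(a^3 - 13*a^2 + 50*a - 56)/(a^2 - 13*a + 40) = (a^3 - 13*a^2 + 50*a - 56)/(a^2 - 13*a + 40)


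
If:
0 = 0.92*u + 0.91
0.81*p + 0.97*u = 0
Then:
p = 1.18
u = -0.99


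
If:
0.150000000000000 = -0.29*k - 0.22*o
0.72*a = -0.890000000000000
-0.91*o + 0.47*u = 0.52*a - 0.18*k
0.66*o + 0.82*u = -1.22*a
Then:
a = -1.24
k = -1.27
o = 0.99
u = 1.04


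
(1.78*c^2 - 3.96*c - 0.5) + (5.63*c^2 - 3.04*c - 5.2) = 7.41*c^2 - 7.0*c - 5.7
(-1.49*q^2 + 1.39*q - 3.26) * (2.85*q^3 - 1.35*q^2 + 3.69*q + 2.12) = -4.2465*q^5 + 5.973*q^4 - 16.6656*q^3 + 6.3713*q^2 - 9.0826*q - 6.9112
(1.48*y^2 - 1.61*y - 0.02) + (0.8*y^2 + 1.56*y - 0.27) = 2.28*y^2 - 0.05*y - 0.29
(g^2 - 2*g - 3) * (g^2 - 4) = g^4 - 2*g^3 - 7*g^2 + 8*g + 12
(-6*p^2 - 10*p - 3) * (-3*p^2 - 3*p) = 18*p^4 + 48*p^3 + 39*p^2 + 9*p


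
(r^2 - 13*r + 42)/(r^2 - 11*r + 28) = (r - 6)/(r - 4)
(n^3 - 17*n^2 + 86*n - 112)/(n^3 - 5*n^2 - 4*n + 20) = (n^2 - 15*n + 56)/(n^2 - 3*n - 10)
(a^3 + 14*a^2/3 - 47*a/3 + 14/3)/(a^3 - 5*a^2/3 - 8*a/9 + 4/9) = 3*(a + 7)/(3*a + 2)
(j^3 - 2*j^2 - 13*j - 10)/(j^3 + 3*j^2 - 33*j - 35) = (j + 2)/(j + 7)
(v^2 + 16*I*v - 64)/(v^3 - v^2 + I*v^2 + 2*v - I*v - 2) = (v^2 + 16*I*v - 64)/(v^3 + v^2*(-1 + I) + v*(2 - I) - 2)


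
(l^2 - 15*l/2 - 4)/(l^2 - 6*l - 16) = (l + 1/2)/(l + 2)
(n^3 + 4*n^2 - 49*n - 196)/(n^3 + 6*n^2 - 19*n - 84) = (n^2 - 3*n - 28)/(n^2 - n - 12)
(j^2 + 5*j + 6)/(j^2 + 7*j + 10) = (j + 3)/(j + 5)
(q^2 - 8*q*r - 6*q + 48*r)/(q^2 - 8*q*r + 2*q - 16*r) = (q - 6)/(q + 2)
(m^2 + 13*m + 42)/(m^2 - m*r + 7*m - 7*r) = (-m - 6)/(-m + r)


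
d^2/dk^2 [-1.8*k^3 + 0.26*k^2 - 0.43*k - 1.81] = 0.52 - 10.8*k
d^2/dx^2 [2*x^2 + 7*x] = 4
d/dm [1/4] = 0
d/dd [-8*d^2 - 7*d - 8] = -16*d - 7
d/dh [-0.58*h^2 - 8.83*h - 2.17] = -1.16*h - 8.83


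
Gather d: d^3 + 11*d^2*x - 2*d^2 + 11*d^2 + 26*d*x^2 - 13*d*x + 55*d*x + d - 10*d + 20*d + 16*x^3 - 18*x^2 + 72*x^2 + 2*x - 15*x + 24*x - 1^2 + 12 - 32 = d^3 + d^2*(11*x + 9) + d*(26*x^2 + 42*x + 11) + 16*x^3 + 54*x^2 + 11*x - 21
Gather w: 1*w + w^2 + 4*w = w^2 + 5*w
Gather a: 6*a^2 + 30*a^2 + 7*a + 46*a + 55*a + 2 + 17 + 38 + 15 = 36*a^2 + 108*a + 72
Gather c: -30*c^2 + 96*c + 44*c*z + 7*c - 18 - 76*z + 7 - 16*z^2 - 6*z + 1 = -30*c^2 + c*(44*z + 103) - 16*z^2 - 82*z - 10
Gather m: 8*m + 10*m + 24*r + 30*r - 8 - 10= 18*m + 54*r - 18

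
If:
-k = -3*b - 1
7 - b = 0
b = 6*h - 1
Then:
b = 7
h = 4/3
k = 22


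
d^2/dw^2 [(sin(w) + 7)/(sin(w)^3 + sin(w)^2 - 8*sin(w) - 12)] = 2*(-2*sin(w)^5 - 25*sin(w)^4 + 56*sin(w)^3 - 119*sin(w)^2 - 13*sin(w) + 109)/((sin(w) - 3)^3*(sin(w) + 2)^4)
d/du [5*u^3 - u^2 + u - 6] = 15*u^2 - 2*u + 1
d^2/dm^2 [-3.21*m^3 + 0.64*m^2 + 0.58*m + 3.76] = 1.28 - 19.26*m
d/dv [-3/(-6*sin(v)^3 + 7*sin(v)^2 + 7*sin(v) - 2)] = 3*(-18*sin(v)^2 + 14*sin(v) + 7)*cos(v)/(6*sin(v)^3 - 7*sin(v)^2 - 7*sin(v) + 2)^2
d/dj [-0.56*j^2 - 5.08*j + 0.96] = -1.12*j - 5.08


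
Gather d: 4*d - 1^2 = 4*d - 1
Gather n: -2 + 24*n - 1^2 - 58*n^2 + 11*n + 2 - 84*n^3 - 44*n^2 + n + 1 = -84*n^3 - 102*n^2 + 36*n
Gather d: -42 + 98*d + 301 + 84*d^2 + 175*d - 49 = 84*d^2 + 273*d + 210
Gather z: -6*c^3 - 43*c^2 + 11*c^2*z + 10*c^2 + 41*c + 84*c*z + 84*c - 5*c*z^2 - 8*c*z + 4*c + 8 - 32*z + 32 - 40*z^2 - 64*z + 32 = -6*c^3 - 33*c^2 + 129*c + z^2*(-5*c - 40) + z*(11*c^2 + 76*c - 96) + 72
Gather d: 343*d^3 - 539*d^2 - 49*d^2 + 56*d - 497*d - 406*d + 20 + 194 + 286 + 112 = 343*d^3 - 588*d^2 - 847*d + 612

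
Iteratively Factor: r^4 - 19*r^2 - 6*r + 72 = (r - 4)*(r^3 + 4*r^2 - 3*r - 18) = (r - 4)*(r + 3)*(r^2 + r - 6) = (r - 4)*(r - 2)*(r + 3)*(r + 3)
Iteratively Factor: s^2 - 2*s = (s)*(s - 2)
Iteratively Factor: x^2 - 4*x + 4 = (x - 2)*(x - 2)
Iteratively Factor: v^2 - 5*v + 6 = (v - 3)*(v - 2)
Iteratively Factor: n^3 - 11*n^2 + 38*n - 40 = (n - 5)*(n^2 - 6*n + 8) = (n - 5)*(n - 2)*(n - 4)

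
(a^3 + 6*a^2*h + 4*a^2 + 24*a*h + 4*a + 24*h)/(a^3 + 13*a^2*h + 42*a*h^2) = (a^2 + 4*a + 4)/(a*(a + 7*h))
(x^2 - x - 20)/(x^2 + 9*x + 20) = (x - 5)/(x + 5)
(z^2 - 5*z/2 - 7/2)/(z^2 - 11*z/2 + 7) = (z + 1)/(z - 2)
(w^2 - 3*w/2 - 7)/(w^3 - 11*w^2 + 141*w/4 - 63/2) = 2*(w + 2)/(2*w^2 - 15*w + 18)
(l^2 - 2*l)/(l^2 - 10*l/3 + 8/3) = 3*l/(3*l - 4)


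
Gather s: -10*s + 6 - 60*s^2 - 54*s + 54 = -60*s^2 - 64*s + 60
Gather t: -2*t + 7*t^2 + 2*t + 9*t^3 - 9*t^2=9*t^3 - 2*t^2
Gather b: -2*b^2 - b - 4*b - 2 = -2*b^2 - 5*b - 2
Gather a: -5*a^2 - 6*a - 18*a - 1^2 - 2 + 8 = -5*a^2 - 24*a + 5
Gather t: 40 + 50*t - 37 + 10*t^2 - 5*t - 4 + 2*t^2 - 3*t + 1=12*t^2 + 42*t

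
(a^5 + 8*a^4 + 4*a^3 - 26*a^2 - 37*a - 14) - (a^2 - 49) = a^5 + 8*a^4 + 4*a^3 - 27*a^2 - 37*a + 35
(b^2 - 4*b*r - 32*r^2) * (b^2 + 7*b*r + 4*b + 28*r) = b^4 + 3*b^3*r + 4*b^3 - 60*b^2*r^2 + 12*b^2*r - 224*b*r^3 - 240*b*r^2 - 896*r^3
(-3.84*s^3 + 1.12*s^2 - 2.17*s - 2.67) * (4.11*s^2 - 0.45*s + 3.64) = -15.7824*s^5 + 6.3312*s^4 - 23.4003*s^3 - 5.9204*s^2 - 6.6973*s - 9.7188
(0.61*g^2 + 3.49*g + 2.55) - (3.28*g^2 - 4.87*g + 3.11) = -2.67*g^2 + 8.36*g - 0.56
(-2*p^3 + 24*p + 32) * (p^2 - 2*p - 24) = -2*p^5 + 4*p^4 + 72*p^3 - 16*p^2 - 640*p - 768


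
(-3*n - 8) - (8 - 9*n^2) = 9*n^2 - 3*n - 16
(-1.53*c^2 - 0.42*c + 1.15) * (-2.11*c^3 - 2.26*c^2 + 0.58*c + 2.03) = 3.2283*c^5 + 4.344*c^4 - 2.3647*c^3 - 5.9485*c^2 - 0.1856*c + 2.3345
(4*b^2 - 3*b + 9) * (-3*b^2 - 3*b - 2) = -12*b^4 - 3*b^3 - 26*b^2 - 21*b - 18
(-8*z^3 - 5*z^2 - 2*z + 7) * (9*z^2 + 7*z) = -72*z^5 - 101*z^4 - 53*z^3 + 49*z^2 + 49*z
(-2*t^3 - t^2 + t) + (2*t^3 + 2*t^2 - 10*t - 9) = t^2 - 9*t - 9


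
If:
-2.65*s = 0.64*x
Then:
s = -0.241509433962264*x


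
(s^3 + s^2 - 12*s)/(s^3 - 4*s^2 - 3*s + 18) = s*(s + 4)/(s^2 - s - 6)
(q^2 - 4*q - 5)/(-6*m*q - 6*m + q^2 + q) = (q - 5)/(-6*m + q)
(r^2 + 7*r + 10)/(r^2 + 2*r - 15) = (r + 2)/(r - 3)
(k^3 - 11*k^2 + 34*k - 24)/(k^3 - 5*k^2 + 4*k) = (k - 6)/k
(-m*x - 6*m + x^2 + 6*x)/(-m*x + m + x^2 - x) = (x + 6)/(x - 1)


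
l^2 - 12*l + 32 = (l - 8)*(l - 4)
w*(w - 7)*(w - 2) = w^3 - 9*w^2 + 14*w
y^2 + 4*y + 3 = (y + 1)*(y + 3)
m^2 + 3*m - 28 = (m - 4)*(m + 7)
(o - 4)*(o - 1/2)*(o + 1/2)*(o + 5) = o^4 + o^3 - 81*o^2/4 - o/4 + 5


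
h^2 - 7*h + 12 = (h - 4)*(h - 3)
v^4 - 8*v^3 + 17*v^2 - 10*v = v*(v - 5)*(v - 2)*(v - 1)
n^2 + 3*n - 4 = (n - 1)*(n + 4)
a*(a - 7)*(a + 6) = a^3 - a^2 - 42*a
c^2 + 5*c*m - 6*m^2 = (c - m)*(c + 6*m)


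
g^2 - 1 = (g - 1)*(g + 1)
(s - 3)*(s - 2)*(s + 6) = s^3 + s^2 - 24*s + 36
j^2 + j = j*(j + 1)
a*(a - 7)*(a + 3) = a^3 - 4*a^2 - 21*a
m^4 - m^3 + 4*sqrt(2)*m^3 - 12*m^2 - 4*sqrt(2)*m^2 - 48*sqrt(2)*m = m*(m - 4)*(m + 3)*(m + 4*sqrt(2))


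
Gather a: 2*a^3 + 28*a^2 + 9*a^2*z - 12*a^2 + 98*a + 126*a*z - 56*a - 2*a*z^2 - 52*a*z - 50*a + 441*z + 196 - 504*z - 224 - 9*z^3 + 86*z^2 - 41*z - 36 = 2*a^3 + a^2*(9*z + 16) + a*(-2*z^2 + 74*z - 8) - 9*z^3 + 86*z^2 - 104*z - 64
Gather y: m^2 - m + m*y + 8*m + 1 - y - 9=m^2 + 7*m + y*(m - 1) - 8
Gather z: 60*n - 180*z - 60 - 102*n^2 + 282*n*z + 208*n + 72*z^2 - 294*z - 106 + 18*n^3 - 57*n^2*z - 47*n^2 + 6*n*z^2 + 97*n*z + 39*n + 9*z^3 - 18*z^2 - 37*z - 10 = 18*n^3 - 149*n^2 + 307*n + 9*z^3 + z^2*(6*n + 54) + z*(-57*n^2 + 379*n - 511) - 176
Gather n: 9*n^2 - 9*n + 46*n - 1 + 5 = 9*n^2 + 37*n + 4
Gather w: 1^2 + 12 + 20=33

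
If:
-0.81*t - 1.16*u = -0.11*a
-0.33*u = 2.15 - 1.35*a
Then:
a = 0.244444444444444*u + 1.59259259259259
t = 0.216278006401463 - 1.39890260631001*u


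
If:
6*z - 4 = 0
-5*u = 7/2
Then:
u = -7/10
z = 2/3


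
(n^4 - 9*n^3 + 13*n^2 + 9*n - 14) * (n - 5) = n^5 - 14*n^4 + 58*n^3 - 56*n^2 - 59*n + 70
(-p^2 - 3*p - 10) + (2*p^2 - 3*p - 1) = p^2 - 6*p - 11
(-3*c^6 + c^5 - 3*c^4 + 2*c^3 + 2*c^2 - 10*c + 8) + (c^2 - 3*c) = -3*c^6 + c^5 - 3*c^4 + 2*c^3 + 3*c^2 - 13*c + 8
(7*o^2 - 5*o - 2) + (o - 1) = 7*o^2 - 4*o - 3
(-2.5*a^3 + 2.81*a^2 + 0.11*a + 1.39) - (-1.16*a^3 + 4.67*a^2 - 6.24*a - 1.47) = -1.34*a^3 - 1.86*a^2 + 6.35*a + 2.86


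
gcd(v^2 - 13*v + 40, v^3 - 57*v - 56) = v - 8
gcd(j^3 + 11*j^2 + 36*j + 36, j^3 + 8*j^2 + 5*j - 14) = j + 2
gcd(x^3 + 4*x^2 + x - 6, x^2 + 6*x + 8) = x + 2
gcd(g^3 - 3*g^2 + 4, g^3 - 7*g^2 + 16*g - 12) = g^2 - 4*g + 4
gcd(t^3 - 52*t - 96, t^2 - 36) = t + 6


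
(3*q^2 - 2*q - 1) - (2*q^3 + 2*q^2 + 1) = -2*q^3 + q^2 - 2*q - 2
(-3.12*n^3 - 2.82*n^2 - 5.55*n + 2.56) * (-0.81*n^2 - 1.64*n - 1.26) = 2.5272*n^5 + 7.401*n^4 + 13.0515*n^3 + 10.5816*n^2 + 2.7946*n - 3.2256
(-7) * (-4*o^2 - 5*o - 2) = 28*o^2 + 35*o + 14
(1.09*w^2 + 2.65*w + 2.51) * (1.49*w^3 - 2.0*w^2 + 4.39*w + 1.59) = 1.6241*w^5 + 1.7685*w^4 + 3.225*w^3 + 8.3466*w^2 + 15.2324*w + 3.9909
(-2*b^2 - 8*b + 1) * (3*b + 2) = -6*b^3 - 28*b^2 - 13*b + 2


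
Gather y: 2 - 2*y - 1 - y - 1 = -3*y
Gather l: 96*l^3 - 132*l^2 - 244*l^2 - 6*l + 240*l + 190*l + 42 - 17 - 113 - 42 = 96*l^3 - 376*l^2 + 424*l - 130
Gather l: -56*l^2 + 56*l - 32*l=-56*l^2 + 24*l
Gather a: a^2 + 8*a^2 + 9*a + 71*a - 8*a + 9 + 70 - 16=9*a^2 + 72*a + 63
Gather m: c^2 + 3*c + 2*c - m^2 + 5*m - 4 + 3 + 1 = c^2 + 5*c - m^2 + 5*m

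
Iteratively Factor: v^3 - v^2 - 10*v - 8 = (v - 4)*(v^2 + 3*v + 2) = (v - 4)*(v + 2)*(v + 1)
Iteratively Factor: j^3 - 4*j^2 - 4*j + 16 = (j - 2)*(j^2 - 2*j - 8) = (j - 4)*(j - 2)*(j + 2)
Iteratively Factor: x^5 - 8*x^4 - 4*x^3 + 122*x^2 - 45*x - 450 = (x - 5)*(x^4 - 3*x^3 - 19*x^2 + 27*x + 90) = (x - 5)^2*(x^3 + 2*x^2 - 9*x - 18) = (x - 5)^2*(x - 3)*(x^2 + 5*x + 6) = (x - 5)^2*(x - 3)*(x + 2)*(x + 3)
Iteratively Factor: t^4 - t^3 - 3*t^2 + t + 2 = (t + 1)*(t^3 - 2*t^2 - t + 2) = (t - 2)*(t + 1)*(t^2 - 1) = (t - 2)*(t - 1)*(t + 1)*(t + 1)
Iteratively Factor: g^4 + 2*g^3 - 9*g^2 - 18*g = (g + 3)*(g^3 - g^2 - 6*g) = (g + 2)*(g + 3)*(g^2 - 3*g) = g*(g + 2)*(g + 3)*(g - 3)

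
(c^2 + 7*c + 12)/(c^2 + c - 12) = (c + 3)/(c - 3)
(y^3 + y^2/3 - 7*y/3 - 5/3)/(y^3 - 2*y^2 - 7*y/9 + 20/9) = 3*(y + 1)/(3*y - 4)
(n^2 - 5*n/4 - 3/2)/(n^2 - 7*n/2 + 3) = (4*n + 3)/(2*(2*n - 3))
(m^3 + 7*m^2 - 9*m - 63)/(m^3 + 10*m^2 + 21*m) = (m - 3)/m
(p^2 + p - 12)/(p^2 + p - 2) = (p^2 + p - 12)/(p^2 + p - 2)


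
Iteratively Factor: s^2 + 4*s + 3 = (s + 1)*(s + 3)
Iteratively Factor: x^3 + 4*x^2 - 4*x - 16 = (x + 4)*(x^2 - 4) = (x - 2)*(x + 4)*(x + 2)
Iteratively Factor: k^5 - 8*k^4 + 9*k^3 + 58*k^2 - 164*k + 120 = (k - 2)*(k^4 - 6*k^3 - 3*k^2 + 52*k - 60) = (k - 5)*(k - 2)*(k^3 - k^2 - 8*k + 12) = (k - 5)*(k - 2)*(k + 3)*(k^2 - 4*k + 4) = (k - 5)*(k - 2)^2*(k + 3)*(k - 2)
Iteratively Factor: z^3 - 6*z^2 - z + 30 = (z - 5)*(z^2 - z - 6) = (z - 5)*(z - 3)*(z + 2)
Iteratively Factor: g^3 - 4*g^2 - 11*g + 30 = (g - 2)*(g^2 - 2*g - 15) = (g - 2)*(g + 3)*(g - 5)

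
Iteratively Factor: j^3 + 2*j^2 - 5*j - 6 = (j - 2)*(j^2 + 4*j + 3) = (j - 2)*(j + 3)*(j + 1)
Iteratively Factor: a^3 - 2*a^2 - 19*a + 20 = (a - 1)*(a^2 - a - 20) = (a - 5)*(a - 1)*(a + 4)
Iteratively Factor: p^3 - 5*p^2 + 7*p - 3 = (p - 1)*(p^2 - 4*p + 3) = (p - 1)^2*(p - 3)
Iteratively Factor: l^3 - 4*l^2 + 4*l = (l - 2)*(l^2 - 2*l) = (l - 2)^2*(l)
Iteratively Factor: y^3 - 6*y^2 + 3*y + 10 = (y - 5)*(y^2 - y - 2) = (y - 5)*(y - 2)*(y + 1)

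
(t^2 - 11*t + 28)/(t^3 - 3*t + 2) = (t^2 - 11*t + 28)/(t^3 - 3*t + 2)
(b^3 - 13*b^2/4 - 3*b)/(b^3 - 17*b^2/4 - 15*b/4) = (b - 4)/(b - 5)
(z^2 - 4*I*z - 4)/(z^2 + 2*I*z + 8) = (z - 2*I)/(z + 4*I)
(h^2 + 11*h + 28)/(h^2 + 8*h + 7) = (h + 4)/(h + 1)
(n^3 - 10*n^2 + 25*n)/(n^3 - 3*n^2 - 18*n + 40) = n*(n - 5)/(n^2 + 2*n - 8)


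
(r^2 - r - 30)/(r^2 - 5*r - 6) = (r + 5)/(r + 1)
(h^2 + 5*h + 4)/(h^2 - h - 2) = (h + 4)/(h - 2)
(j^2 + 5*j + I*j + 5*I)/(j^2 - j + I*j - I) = (j + 5)/(j - 1)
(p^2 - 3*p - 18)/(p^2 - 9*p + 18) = (p + 3)/(p - 3)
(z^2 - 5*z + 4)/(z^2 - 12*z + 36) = (z^2 - 5*z + 4)/(z^2 - 12*z + 36)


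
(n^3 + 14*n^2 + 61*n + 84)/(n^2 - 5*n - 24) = (n^2 + 11*n + 28)/(n - 8)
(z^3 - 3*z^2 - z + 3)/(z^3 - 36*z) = (z^3 - 3*z^2 - z + 3)/(z*(z^2 - 36))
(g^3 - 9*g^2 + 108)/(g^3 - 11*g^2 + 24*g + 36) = (g + 3)/(g + 1)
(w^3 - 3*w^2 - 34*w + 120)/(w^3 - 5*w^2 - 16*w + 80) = (w + 6)/(w + 4)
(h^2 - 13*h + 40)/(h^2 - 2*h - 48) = (h - 5)/(h + 6)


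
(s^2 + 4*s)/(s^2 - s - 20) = s/(s - 5)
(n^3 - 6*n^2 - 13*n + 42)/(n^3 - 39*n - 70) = (n^2 + n - 6)/(n^2 + 7*n + 10)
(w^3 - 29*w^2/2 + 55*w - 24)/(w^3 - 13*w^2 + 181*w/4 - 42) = 2*(2*w^2 - 13*w + 6)/(4*w^2 - 20*w + 21)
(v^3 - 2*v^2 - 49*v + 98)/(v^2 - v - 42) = (v^2 + 5*v - 14)/(v + 6)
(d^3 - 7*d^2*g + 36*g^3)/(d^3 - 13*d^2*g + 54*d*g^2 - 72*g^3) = (d + 2*g)/(d - 4*g)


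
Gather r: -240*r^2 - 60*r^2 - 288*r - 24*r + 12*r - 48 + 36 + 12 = -300*r^2 - 300*r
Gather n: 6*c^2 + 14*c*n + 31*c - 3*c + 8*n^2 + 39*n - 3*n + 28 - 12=6*c^2 + 28*c + 8*n^2 + n*(14*c + 36) + 16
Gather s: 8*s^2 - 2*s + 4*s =8*s^2 + 2*s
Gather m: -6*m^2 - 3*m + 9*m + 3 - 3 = -6*m^2 + 6*m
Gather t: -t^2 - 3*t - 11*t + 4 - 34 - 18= -t^2 - 14*t - 48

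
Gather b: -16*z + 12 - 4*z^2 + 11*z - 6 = -4*z^2 - 5*z + 6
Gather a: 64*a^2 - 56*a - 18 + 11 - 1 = 64*a^2 - 56*a - 8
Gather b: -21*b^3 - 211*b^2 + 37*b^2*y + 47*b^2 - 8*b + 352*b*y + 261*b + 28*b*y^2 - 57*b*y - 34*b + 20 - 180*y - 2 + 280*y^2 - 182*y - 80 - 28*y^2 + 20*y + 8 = -21*b^3 + b^2*(37*y - 164) + b*(28*y^2 + 295*y + 219) + 252*y^2 - 342*y - 54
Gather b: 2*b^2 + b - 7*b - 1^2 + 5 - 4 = 2*b^2 - 6*b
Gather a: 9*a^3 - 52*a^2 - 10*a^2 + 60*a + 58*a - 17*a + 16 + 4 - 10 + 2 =9*a^3 - 62*a^2 + 101*a + 12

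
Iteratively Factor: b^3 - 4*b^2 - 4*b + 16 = (b - 2)*(b^2 - 2*b - 8) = (b - 4)*(b - 2)*(b + 2)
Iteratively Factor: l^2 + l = (l)*(l + 1)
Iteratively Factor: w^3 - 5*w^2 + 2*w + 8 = (w - 4)*(w^2 - w - 2) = (w - 4)*(w + 1)*(w - 2)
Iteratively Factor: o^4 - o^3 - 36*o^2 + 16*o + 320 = (o - 5)*(o^3 + 4*o^2 - 16*o - 64) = (o - 5)*(o - 4)*(o^2 + 8*o + 16) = (o - 5)*(o - 4)*(o + 4)*(o + 4)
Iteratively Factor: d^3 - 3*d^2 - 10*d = (d)*(d^2 - 3*d - 10) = d*(d - 5)*(d + 2)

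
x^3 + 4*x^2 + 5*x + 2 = (x + 1)^2*(x + 2)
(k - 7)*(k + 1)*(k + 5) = k^3 - k^2 - 37*k - 35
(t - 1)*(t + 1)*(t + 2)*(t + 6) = t^4 + 8*t^3 + 11*t^2 - 8*t - 12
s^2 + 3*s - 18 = (s - 3)*(s + 6)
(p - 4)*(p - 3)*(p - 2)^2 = p^4 - 11*p^3 + 44*p^2 - 76*p + 48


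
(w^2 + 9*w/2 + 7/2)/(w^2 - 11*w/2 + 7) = (2*w^2 + 9*w + 7)/(2*w^2 - 11*w + 14)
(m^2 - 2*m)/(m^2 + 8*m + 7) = m*(m - 2)/(m^2 + 8*m + 7)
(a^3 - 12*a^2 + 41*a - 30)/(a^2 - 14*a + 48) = (a^2 - 6*a + 5)/(a - 8)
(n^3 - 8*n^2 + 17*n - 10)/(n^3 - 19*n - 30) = (n^2 - 3*n + 2)/(n^2 + 5*n + 6)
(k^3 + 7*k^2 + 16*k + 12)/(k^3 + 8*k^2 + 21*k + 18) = (k + 2)/(k + 3)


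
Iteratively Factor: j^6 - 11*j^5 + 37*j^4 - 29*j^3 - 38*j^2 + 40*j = (j - 4)*(j^5 - 7*j^4 + 9*j^3 + 7*j^2 - 10*j) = (j - 4)*(j - 1)*(j^4 - 6*j^3 + 3*j^2 + 10*j) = j*(j - 4)*(j - 1)*(j^3 - 6*j^2 + 3*j + 10) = j*(j - 4)*(j - 2)*(j - 1)*(j^2 - 4*j - 5) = j*(j - 4)*(j - 2)*(j - 1)*(j + 1)*(j - 5)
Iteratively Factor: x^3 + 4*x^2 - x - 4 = (x - 1)*(x^2 + 5*x + 4) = (x - 1)*(x + 4)*(x + 1)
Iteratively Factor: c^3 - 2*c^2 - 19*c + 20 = (c - 5)*(c^2 + 3*c - 4) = (c - 5)*(c + 4)*(c - 1)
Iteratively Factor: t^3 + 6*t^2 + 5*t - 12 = (t + 4)*(t^2 + 2*t - 3) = (t - 1)*(t + 4)*(t + 3)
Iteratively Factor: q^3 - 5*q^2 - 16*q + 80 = (q + 4)*(q^2 - 9*q + 20) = (q - 4)*(q + 4)*(q - 5)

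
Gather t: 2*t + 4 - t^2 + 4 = -t^2 + 2*t + 8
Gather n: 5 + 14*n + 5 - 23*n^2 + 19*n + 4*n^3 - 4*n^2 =4*n^3 - 27*n^2 + 33*n + 10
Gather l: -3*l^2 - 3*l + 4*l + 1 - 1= -3*l^2 + l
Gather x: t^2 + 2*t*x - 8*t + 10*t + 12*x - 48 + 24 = t^2 + 2*t + x*(2*t + 12) - 24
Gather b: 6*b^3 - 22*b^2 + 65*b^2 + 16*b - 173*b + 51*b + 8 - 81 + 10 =6*b^3 + 43*b^2 - 106*b - 63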